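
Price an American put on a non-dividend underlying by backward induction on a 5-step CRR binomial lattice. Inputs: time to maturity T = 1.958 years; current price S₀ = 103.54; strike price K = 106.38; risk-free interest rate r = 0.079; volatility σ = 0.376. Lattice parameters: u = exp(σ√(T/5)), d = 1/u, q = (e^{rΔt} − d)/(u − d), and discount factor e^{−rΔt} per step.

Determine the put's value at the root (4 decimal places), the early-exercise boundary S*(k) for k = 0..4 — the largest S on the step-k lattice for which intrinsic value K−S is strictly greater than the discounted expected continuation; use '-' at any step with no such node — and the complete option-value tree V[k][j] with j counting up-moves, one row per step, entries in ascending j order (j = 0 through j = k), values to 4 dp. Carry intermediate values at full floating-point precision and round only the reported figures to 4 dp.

Δt=0.39160, u=1.26528, d=0.79034, q=0.50760, disc=e^(-rΔt)=0.96954
k=5 terminal: V=max(K-S,0) → 74.4517 55.2650 24.5483 0.0000 0.0000 0.0000
k=4: j=0 S=40.3982 intr=65.9818 cont=62.7412 V=65.9818[EX]; j=1 S=64.6748 intr=41.7052 cont=38.4646 V=41.7052[EX]; j=2 S=103.5400 intr=2.8400 cont=11.7193 V=11.7193[hold]; j=3 S=165.7605 intr=0.0000 cont=0.0000 V=0.0000[hold]; j=4 S=265.3714 intr=0.0000 cont=0.0000 V=0.0000[hold]  S*(4)=64.6748
k=3: j=0 S=51.1150 intr=55.2650 cont=52.0243 V=55.2650[EX]; j=1 S=81.8317 intr=24.5483 cont=25.6775 V=25.6775[hold]; j=2 S=131.0070 intr=0.0000 cont=5.5948 V=5.5948[hold]; j=3 S=209.7334 intr=0.0000 cont=0.0000 V=0.0000[hold]  S*(3)=51.1150
k=2: j=0 S=64.6748 intr=41.7052 cont=39.0203 V=41.7052[EX]; j=1 S=103.5400 intr=2.8400 cont=15.0118 V=15.0118[hold]; j=2 S=165.7605 intr=0.0000 cont=2.6709 V=2.6709[hold]  S*(2)=64.6748
k=1: j=0 S=81.8317 intr=24.5483 cont=27.2979 V=27.2979[hold]; j=1 S=131.0070 intr=0.0000 cont=8.4811 V=8.4811[hold]  S*(1)=-
k=0: j=0 S=103.5400 intr=2.8400 cont=17.2058 V=17.2058[hold]  S*(0)=-

price = 17.2058
boundary = - - 64.6748 51.1150 64.6748
tree:
17.2058
27.2979 8.4811
41.7052 15.0118 2.6709
55.2650 25.6775 5.5948 0.0000
65.9818 41.7052 11.7193 0.0000 0.0000
74.4517 55.2650 24.5483 0.0000 0.0000 0.0000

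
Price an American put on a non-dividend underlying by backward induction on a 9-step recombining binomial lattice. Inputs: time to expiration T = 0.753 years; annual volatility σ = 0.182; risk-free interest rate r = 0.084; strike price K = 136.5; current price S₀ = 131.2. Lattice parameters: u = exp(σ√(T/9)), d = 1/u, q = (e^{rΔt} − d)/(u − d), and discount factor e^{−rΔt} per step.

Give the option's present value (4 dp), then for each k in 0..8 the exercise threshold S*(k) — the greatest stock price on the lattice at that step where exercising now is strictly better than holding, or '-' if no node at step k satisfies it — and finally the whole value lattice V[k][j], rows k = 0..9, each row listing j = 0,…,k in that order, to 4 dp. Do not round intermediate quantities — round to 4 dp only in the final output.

price = 8.0838
boundary = - - 118.0886 112.0328 118.0886 124.4718 118.0886 124.4718 118.0886
tree:
8.0838
12.3923 4.7153
18.4114 7.7005 2.3701
24.4672 12.1505 4.2130 0.9154
30.2125 18.4114 7.2608 1.8111 0.2054
35.6632 24.4672 12.0282 3.5121 0.4636 0.0000
40.8343 30.2125 18.4114 6.6280 1.0463 0.0000 0.0000
45.7402 35.6632 24.4672 12.0282 2.3614 0.0000 0.0000 0.0000
50.3946 40.8343 30.2125 18.4114 5.3294 0.0000 0.0000 0.0000 0.0000
54.8103 45.7402 35.6632 24.4672 12.0282 0.0000 0.0000 0.0000 0.0000 0.0000

Δt=0.08367  u=1.05405  d=0.94872  q=0.55380  discount=0.99300
step 9 (expiry): payoffs max(K−S,0) = 54.8103 45.7402 35.6632 24.4672 12.0282 0.0000 0.0000 0.0000 0.0000 0.0000
step 8: (k=8,j=0): S=86.1054, (K−S)⁺=50.3946, hold=49.4386 ⇒ V=50.3946 exercise | (k=8,j=1): S=95.6657, (K−S)⁺=40.8343, hold=39.8783 ⇒ V=40.8343 exercise | (k=8,j=2): S=106.2875, (K−S)⁺=30.2125, hold=29.2566 ⇒ V=30.2125 exercise | (k=8,j=3): S=118.0886, (K−S)⁺=18.4114, hold=17.4554 ⇒ V=18.4114 exercise | (k=8,j=4): S=131.2000, (K−S)⁺=5.3000, hold=5.3294 ⇒ V=5.3294 continue | (k=8,j=5): S=145.7672, (K−S)⁺=0.0000, hold=0.0000 ⇒ V=0.0000 continue | (k=8,j=6): S=161.9517, (K−S)⁺=0.0000, hold=0.0000 ⇒ V=0.0000 continue | (k=8,j=7): S=179.9333, (K−S)⁺=0.0000, hold=0.0000 ⇒ V=0.0000 continue | (k=8,j=8): S=199.9113, (K−S)⁺=0.0000, hold=0.0000 ⇒ V=0.0000 continue  boundary S*=118.0886
step 7: (k=7,j=0): S=90.7598, (K−S)⁺=45.7402, hold=44.7843 ⇒ V=45.7402 exercise | (k=7,j=1): S=100.8368, (K−S)⁺=35.6632, hold=34.7072 ⇒ V=35.6632 exercise | (k=7,j=2): S=112.0328, (K−S)⁺=24.4672, hold=23.5113 ⇒ V=24.4672 exercise | (k=7,j=3): S=124.4718, (K−S)⁺=12.0282, hold=11.0885 ⇒ V=12.0282 exercise | (k=7,j=4): S=138.2919, (K−S)⁺=0.0000, hold=2.3614 ⇒ V=2.3614 continue | (k=7,j=5): S=153.6465, (K−S)⁺=0.0000, hold=0.0000 ⇒ V=0.0000 continue | (k=7,j=6): S=170.7059, (K−S)⁺=0.0000, hold=0.0000 ⇒ V=0.0000 continue | (k=7,j=7): S=189.6594, (K−S)⁺=0.0000, hold=0.0000 ⇒ V=0.0000 continue  boundary S*=124.4718
step 6: (k=6,j=0): S=95.6657, (K−S)⁺=40.8343, hold=39.8783 ⇒ V=40.8343 exercise | (k=6,j=1): S=106.2875, (K−S)⁺=30.2125, hold=29.2566 ⇒ V=30.2125 exercise | (k=6,j=2): S=118.0886, (K−S)⁺=18.4114, hold=17.4554 ⇒ V=18.4114 exercise | (k=6,j=3): S=131.2000, (K−S)⁺=5.3000, hold=6.6280 ⇒ V=6.6280 continue | (k=6,j=4): S=145.7672, (K−S)⁺=0.0000, hold=1.0463 ⇒ V=1.0463 continue | (k=6,j=5): S=161.9517, (K−S)⁺=0.0000, hold=0.0000 ⇒ V=0.0000 continue | (k=6,j=6): S=179.9333, (K−S)⁺=0.0000, hold=0.0000 ⇒ V=0.0000 continue  boundary S*=118.0886
step 5: (k=5,j=0): S=100.8368, (K−S)⁺=35.6632, hold=34.7072 ⇒ V=35.6632 exercise | (k=5,j=1): S=112.0328, (K−S)⁺=24.4672, hold=23.5113 ⇒ V=24.4672 exercise | (k=5,j=2): S=124.4718, (K−S)⁺=12.0282, hold=11.8026 ⇒ V=12.0282 exercise | (k=5,j=3): S=138.2919, (K−S)⁺=0.0000, hold=3.5121 ⇒ V=3.5121 continue | (k=5,j=4): S=153.6465, (K−S)⁺=0.0000, hold=0.4636 ⇒ V=0.4636 continue | (k=5,j=5): S=170.7059, (K−S)⁺=0.0000, hold=0.0000 ⇒ V=0.0000 continue  boundary S*=124.4718
step 4: (k=4,j=0): S=106.2875, (K−S)⁺=30.2125, hold=29.2566 ⇒ V=30.2125 exercise | (k=4,j=1): S=118.0886, (K−S)⁺=18.4114, hold=17.4554 ⇒ V=18.4114 exercise | (k=4,j=2): S=131.2000, (K−S)⁺=5.3000, hold=7.2608 ⇒ V=7.2608 continue | (k=4,j=3): S=145.7672, (K−S)⁺=0.0000, hold=1.8111 ⇒ V=1.8111 continue | (k=4,j=4): S=161.9517, (K−S)⁺=0.0000, hold=0.2054 ⇒ V=0.2054 continue  boundary S*=118.0886
step 3: (k=3,j=0): S=112.0328, (K−S)⁺=24.4672, hold=23.5113 ⇒ V=24.4672 exercise | (k=3,j=1): S=124.4718, (K−S)⁺=12.0282, hold=12.1505 ⇒ V=12.1505 continue | (k=3,j=2): S=138.2919, (K−S)⁺=0.0000, hold=4.2130 ⇒ V=4.2130 continue | (k=3,j=3): S=153.6465, (K−S)⁺=0.0000, hold=0.9154 ⇒ V=0.9154 continue  boundary S*=112.0328
step 2: (k=2,j=0): S=118.0886, (K−S)⁺=18.4114, hold=17.5227 ⇒ V=18.4114 exercise | (k=2,j=1): S=131.2000, (K−S)⁺=5.3000, hold=7.7005 ⇒ V=7.7005 continue | (k=2,j=2): S=145.7672, (K−S)⁺=0.0000, hold=2.3701 ⇒ V=2.3701 continue  boundary S*=118.0886
step 1: (k=1,j=0): S=124.4718, (K−S)⁺=12.0282, hold=12.3923 ⇒ V=12.3923 continue | (k=1,j=1): S=138.2919, (K−S)⁺=0.0000, hold=4.7153 ⇒ V=4.7153 continue  boundary S*=-
step 0: (k=0,j=0): S=131.2000, (K−S)⁺=5.3000, hold=8.0838 ⇒ V=8.0838 continue  boundary S*=-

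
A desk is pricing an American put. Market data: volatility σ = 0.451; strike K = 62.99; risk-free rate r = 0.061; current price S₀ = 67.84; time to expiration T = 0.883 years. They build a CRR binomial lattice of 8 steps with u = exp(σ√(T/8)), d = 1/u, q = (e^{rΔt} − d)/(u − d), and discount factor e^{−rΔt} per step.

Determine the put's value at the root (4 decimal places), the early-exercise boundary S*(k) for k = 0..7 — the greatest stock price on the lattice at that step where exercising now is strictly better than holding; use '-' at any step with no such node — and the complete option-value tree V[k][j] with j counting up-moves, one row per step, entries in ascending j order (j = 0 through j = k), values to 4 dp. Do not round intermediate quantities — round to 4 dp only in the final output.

price = 7.4565
boundary = - - - - 37.2560 43.2782 37.2560 43.2782
tree:
7.4565
10.6922 4.1255
14.8704 6.4057 1.7623
19.9613 9.6733 3.0263 0.4451
25.7340 14.1112 5.0969 0.8703 0.0000
30.9181 19.7118 8.3624 1.7015 0.0000 0.0000
35.3809 25.7340 13.2158 3.3266 0.0000 0.0000 0.0000
39.2227 30.9181 19.7118 6.5040 0.0000 0.0000 0.0000 0.0000
42.5299 35.3809 25.7340 12.7163 0.0000 0.0000 0.0000 0.0000 0.0000

Δt=0.11038  u=1.16164  d=0.86085  q=0.48507  discount=0.99329
step 8 (expiry): payoffs max(K−S,0) = 42.5299 35.3809 25.7340 12.7163 0.0000 0.0000 0.0000 0.0000 0.0000
step 7: (k=7,j=0): S=23.7673, (K−S)⁺=39.2227, hold=38.8000 ⇒ V=39.2227 exercise | (k=7,j=1): S=32.0719, (K−S)⁺=30.9181, hold=30.4954 ⇒ V=30.9181 exercise | (k=7,j=2): S=43.2782, (K−S)⁺=19.7118, hold=19.2891 ⇒ V=19.7118 exercise | (k=7,j=3): S=58.4001, (K−S)⁺=4.5899, hold=6.5040 ⇒ V=6.5040 continue | (k=7,j=4): S=78.8058, (K−S)⁺=0.0000, hold=0.0000 ⇒ V=0.0000 continue | (k=7,j=5): S=106.3415, (K−S)⁺=0.0000, hold=0.0000 ⇒ V=0.0000 continue | (k=7,j=6): S=143.4985, (K−S)⁺=0.0000, hold=0.0000 ⇒ V=0.0000 continue | (k=7,j=7): S=193.6386, (K−S)⁺=0.0000, hold=0.0000 ⇒ V=0.0000 continue  boundary S*=43.2782
step 6: (k=6,j=0): S=27.6091, (K−S)⁺=35.3809, hold=34.9582 ⇒ V=35.3809 exercise | (k=6,j=1): S=37.2560, (K−S)⁺=25.7340, hold=25.3113 ⇒ V=25.7340 exercise | (k=6,j=2): S=50.2737, (K−S)⁺=12.7163, hold=13.2158 ⇒ V=13.2158 continue | (k=6,j=3): S=67.8400, (K−S)⁺=0.0000, hold=3.3266 ⇒ V=3.3266 continue | (k=6,j=4): S=91.5441, (K−S)⁺=0.0000, hold=0.0000 ⇒ V=0.0000 continue | (k=6,j=5): S=123.5307, (K−S)⁺=0.0000, hold=0.0000 ⇒ V=0.0000 continue | (k=6,j=6): S=166.6939, (K−S)⁺=0.0000, hold=0.0000 ⇒ V=0.0000 continue  boundary S*=37.2560
step 5: (k=5,j=0): S=32.0719, (K−S)⁺=30.9181, hold=30.4954 ⇒ V=30.9181 exercise | (k=5,j=1): S=43.2782, (K−S)⁺=19.7118, hold=19.5299 ⇒ V=19.7118 exercise | (k=5,j=2): S=58.4001, (K−S)⁺=4.5899, hold=8.3624 ⇒ V=8.3624 continue | (k=5,j=3): S=78.8058, (K−S)⁺=0.0000, hold=1.7015 ⇒ V=1.7015 continue | (k=5,j=4): S=106.3415, (K−S)⁺=0.0000, hold=0.0000 ⇒ V=0.0000 continue | (k=5,j=5): S=143.4985, (K−S)⁺=0.0000, hold=0.0000 ⇒ V=0.0000 continue  boundary S*=43.2782
step 4: (k=4,j=0): S=37.2560, (K−S)⁺=25.7340, hold=25.3113 ⇒ V=25.7340 exercise | (k=4,j=1): S=50.2737, (K−S)⁺=12.7163, hold=14.1112 ⇒ V=14.1112 continue | (k=4,j=2): S=67.8400, (K−S)⁺=0.0000, hold=5.0969 ⇒ V=5.0969 continue | (k=4,j=3): S=91.5441, (K−S)⁺=0.0000, hold=0.8703 ⇒ V=0.8703 continue | (k=4,j=4): S=123.5307, (K−S)⁺=0.0000, hold=0.0000 ⇒ V=0.0000 continue  boundary S*=37.2560
step 3: (k=3,j=0): S=43.2782, (K−S)⁺=19.7118, hold=19.9613 ⇒ V=19.9613 continue | (k=3,j=1): S=58.4001, (K−S)⁺=4.5899, hold=9.6733 ⇒ V=9.6733 continue | (k=3,j=2): S=78.8058, (K−S)⁺=0.0000, hold=3.0263 ⇒ V=3.0263 continue | (k=3,j=3): S=106.3415, (K−S)⁺=0.0000, hold=0.4451 ⇒ V=0.4451 continue  boundary S*=-
step 2: (k=2,j=0): S=50.2737, (K−S)⁺=12.7163, hold=14.8704 ⇒ V=14.8704 continue | (k=2,j=1): S=67.8400, (K−S)⁺=0.0000, hold=6.4057 ⇒ V=6.4057 continue | (k=2,j=2): S=91.5441, (K−S)⁺=0.0000, hold=1.7623 ⇒ V=1.7623 continue  boundary S*=-
step 1: (k=1,j=0): S=58.4001, (K−S)⁺=4.5899, hold=10.6922 ⇒ V=10.6922 continue | (k=1,j=1): S=78.8058, (K−S)⁺=0.0000, hold=4.1255 ⇒ V=4.1255 continue  boundary S*=-
step 0: (k=0,j=0): S=67.8400, (K−S)⁺=0.0000, hold=7.4565 ⇒ V=7.4565 continue  boundary S*=-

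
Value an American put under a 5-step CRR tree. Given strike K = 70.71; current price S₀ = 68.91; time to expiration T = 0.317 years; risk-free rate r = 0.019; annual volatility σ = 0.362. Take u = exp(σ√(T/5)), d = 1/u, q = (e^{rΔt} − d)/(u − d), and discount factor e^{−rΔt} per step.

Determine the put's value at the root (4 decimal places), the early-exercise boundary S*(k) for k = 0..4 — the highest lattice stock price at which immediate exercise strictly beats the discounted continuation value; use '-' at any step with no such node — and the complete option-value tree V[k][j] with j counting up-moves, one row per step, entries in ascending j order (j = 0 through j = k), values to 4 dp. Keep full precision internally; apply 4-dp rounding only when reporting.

price = 6.6428
boundary = - - - 52.4234 57.4263
tree:
6.6428
9.7258 3.3704
13.6765 5.5352 1.0693
18.2866 8.7925 2.0740 0.0000
22.8536 13.2837 4.0230 0.0000 0.0000
27.0228 18.2866 7.8033 0.0000 0.0000 0.0000

Δt=0.06340, u=1.09543, d=0.91288, q=0.48383, disc=e^(-rΔt)=0.99880
k=5 terminal: V=max(K-S,0) → 27.0228 18.2866 7.8033 0.0000 0.0000 0.0000
k=4: j=0 S=47.8564 intr=22.8536 cont=22.7685 V=22.8536[EX]; j=1 S=57.4263 intr=13.2837 cont=13.1986 V=13.2837[EX]; j=2 S=68.9100 intr=1.8000 cont=4.0230 V=4.0230[hold]; j=3 S=82.6901 intr=0.0000 cont=0.0000 V=0.0000[hold]; j=4 S=99.2258 intr=0.0000 cont=0.0000 V=0.0000[hold]  S*(4)=57.4263
k=3: j=0 S=52.4234 intr=18.2866 cont=18.2015 V=18.2866[EX]; j=1 S=62.9067 intr=7.8033 cont=8.7925 V=8.7925[hold]; j=2 S=75.4863 intr=0.0000 cont=2.0740 V=2.0740[hold]; j=3 S=90.5814 intr=0.0000 cont=0.0000 V=0.0000[hold]  S*(3)=52.4234
k=2: j=0 S=57.4263 intr=13.2837 cont=13.6765 V=13.6765[hold]; j=1 S=68.9100 intr=1.8000 cont=5.5352 V=5.5352[hold]; j=2 S=82.6901 intr=0.0000 cont=1.0693 V=1.0693[hold]  S*(2)=-
k=1: j=0 S=62.9067 intr=7.8033 cont=9.7258 V=9.7258[hold]; j=1 S=75.4863 intr=0.0000 cont=3.3704 V=3.3704[hold]  S*(1)=-
k=0: j=0 S=68.9100 intr=1.8000 cont=6.6428 V=6.6428[hold]  S*(0)=-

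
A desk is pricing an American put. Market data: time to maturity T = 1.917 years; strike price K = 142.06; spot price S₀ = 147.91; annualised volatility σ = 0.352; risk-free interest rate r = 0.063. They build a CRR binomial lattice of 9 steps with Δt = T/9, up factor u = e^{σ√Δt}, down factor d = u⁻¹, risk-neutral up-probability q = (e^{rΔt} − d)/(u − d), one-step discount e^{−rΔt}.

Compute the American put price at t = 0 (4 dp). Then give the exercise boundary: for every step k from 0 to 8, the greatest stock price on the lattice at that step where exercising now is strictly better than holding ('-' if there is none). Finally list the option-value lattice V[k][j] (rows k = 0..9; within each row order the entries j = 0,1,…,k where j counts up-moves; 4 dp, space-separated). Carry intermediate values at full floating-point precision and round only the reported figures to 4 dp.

params: Δt=0.21300 u=1.17640 d=0.85005 q=0.50087 e^(-rΔt)=0.98667
t_9 payoffs: 107.7817 94.6221 76.4105 51.2073 16.3284 0.0000 0.0000 0.0000 0.0000 0.0000
t_8: node(8,0) S=40.3248 payoff=101.7352 vs cont=99.8417 → 101.7352 [stop]  node(8,1) S=55.8057 payoff=86.2543 vs cont=84.3608 → 86.2543 [stop]  node(8,2) S=77.2298 payoff=64.8302 vs cont=62.9367 → 64.8302 [stop]  node(8,3) S=106.8787 payoff=35.1813 vs cont=33.2877 → 35.1813 [stop]  node(8,4) S=147.9100 payoff=0.0000 vs cont=8.0413 → 8.0413 [wait]  node(8,5) S=204.6935 payoff=0.0000 vs cont=0.0000 → 0.0000 [wait]  node(8,6) S=283.2764 payoff=0.0000 vs cont=0.0000 → 0.0000 [wait]  node(8,7) S=392.0277 payoff=0.0000 vs cont=0.0000 → 0.0000 [wait]  node(8,8) S=542.5293 payoff=0.0000 vs cont=0.0000 → 0.0000 [wait]  ⇒ S*(8)=106.8787
t_7: node(7,0) S=47.4379 payoff=94.6221 vs cont=92.7286 → 94.6221 [stop]  node(7,1) S=65.6495 payoff=76.4105 vs cont=74.5169 → 76.4105 [stop]  node(7,2) S=90.8527 payoff=51.2073 vs cont=49.3137 → 51.2073 [stop]  node(7,3) S=125.7316 payoff=16.3284 vs cont=21.2999 → 21.2999 [wait]  node(7,4) S=174.0006 payoff=0.0000 vs cont=3.9602 → 3.9602 [wait]  node(7,5) S=240.8004 payoff=0.0000 vs cont=0.0000 → 0.0000 [wait]  node(7,6) S=333.2450 payoff=0.0000 vs cont=0.0000 → 0.0000 [wait]  node(7,7) S=461.1795 payoff=0.0000 vs cont=0.0000 → 0.0000 [wait]  ⇒ S*(7)=90.8527
t_6: node(6,0) S=55.8057 payoff=86.2543 vs cont=84.3608 → 86.2543 [stop]  node(6,1) S=77.2298 payoff=64.8302 vs cont=62.9367 → 64.8302 [stop]  node(6,2) S=106.8787 payoff=35.1813 vs cont=35.7446 → 35.7446 [wait]  node(6,3) S=147.9100 payoff=0.0000 vs cont=12.4468 → 12.4468 [wait]  node(6,4) S=204.6935 payoff=0.0000 vs cont=1.9503 → 1.9503 [wait]  node(6,5) S=283.2764 payoff=0.0000 vs cont=0.0000 → 0.0000 [wait]  node(6,6) S=392.0277 payoff=0.0000 vs cont=0.0000 → 0.0000 [wait]  ⇒ S*(6)=77.2298
t_5: node(5,0) S=65.6495 payoff=76.4105 vs cont=74.5169 → 76.4105 [stop]  node(5,1) S=90.8527 payoff=51.2073 vs cont=49.5921 → 51.2073 [stop]  node(5,2) S=125.7316 payoff=16.3284 vs cont=23.7545 → 23.7545 [wait]  node(5,3) S=174.0006 payoff=0.0000 vs cont=7.0935 → 7.0935 [wait]  node(5,4) S=240.8004 payoff=0.0000 vs cont=0.9605 → 0.9605 [wait]  node(5,5) S=333.2450 payoff=0.0000 vs cont=0.0000 → 0.0000 [wait]  ⇒ S*(5)=90.8527
t_4: node(4,0) S=77.2298 payoff=64.8302 vs cont=62.9367 → 64.8302 [stop]  node(4,1) S=106.8787 payoff=35.1813 vs cont=36.9577 → 36.9577 [wait]  node(4,2) S=147.9100 payoff=0.0000 vs cont=15.2041 → 15.2041 [wait]  node(4,3) S=204.6935 payoff=0.0000 vs cont=3.9680 → 3.9680 [wait]  node(4,4) S=283.2764 payoff=0.0000 vs cont=0.4730 → 0.4730 [wait]  ⇒ S*(4)=77.2298
t_3: node(3,0) S=90.8527 payoff=51.2073 vs cont=50.1916 → 51.2073 [stop]  node(3,1) S=125.7316 payoff=16.3284 vs cont=25.7145 → 25.7145 [wait]  node(3,2) S=174.0006 payoff=0.0000 vs cont=9.4486 → 9.4486 [wait]  node(3,3) S=240.8004 payoff=0.0000 vs cont=2.1879 → 2.1879 [wait]  ⇒ S*(3)=90.8527
t_2: node(2,0) S=106.8787 payoff=35.1813 vs cont=37.9263 → 37.9263 [wait]  node(2,1) S=147.9100 payoff=0.0000 vs cont=17.3332 → 17.3332 [wait]  node(2,2) S=204.6935 payoff=0.0000 vs cont=5.7345 → 5.7345 [wait]  ⇒ S*(2)=-
t_1: node(1,0) S=125.7316 payoff=16.3284 vs cont=27.2437 → 27.2437 [wait]  node(1,1) S=174.0006 payoff=0.0000 vs cont=11.3701 → 11.3701 [wait]  ⇒ S*(1)=-
t_0: node(0,0) S=147.9100 payoff=0.0000 vs cont=19.0359 → 19.0359 [wait]  ⇒ S*(0)=-

price = 19.0359
boundary = - - - 90.8527 77.2298 90.8527 77.2298 90.8527 106.8787
tree:
19.0359
27.2437 11.3701
37.9263 17.3332 5.7345
51.2073 25.7145 9.4486 2.1879
64.8302 36.9577 15.2041 3.9680 0.4730
76.4105 51.2073 23.7545 7.0935 0.9605 0.0000
86.2543 64.8302 35.7446 12.4468 1.9503 0.0000 0.0000
94.6221 76.4105 51.2073 21.2999 3.9602 0.0000 0.0000 0.0000
101.7352 86.2543 64.8302 35.1813 8.0413 0.0000 0.0000 0.0000 0.0000
107.7817 94.6221 76.4105 51.2073 16.3284 0.0000 0.0000 0.0000 0.0000 0.0000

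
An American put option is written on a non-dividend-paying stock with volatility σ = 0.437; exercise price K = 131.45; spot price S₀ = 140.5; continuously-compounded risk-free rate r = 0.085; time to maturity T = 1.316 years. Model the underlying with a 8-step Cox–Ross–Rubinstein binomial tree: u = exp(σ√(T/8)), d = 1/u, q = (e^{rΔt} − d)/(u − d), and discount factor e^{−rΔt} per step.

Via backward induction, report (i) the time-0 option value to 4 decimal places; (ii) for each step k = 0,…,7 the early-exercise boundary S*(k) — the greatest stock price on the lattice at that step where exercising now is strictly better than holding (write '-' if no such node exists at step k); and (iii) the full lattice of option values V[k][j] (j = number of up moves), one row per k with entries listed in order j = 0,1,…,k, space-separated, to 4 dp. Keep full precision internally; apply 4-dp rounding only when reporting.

Δt=0.16450  u=1.19392  d=0.83758  q=0.49532  discount=0.98611
step 8 (expiry): payoffs max(K−S,0) = 97.4188 82.9404 62.3024 32.8841 0.0000 0.0000 0.0000 0.0000 0.0000
step 7: (k=7,j=0): S=40.6305, (K−S)⁺=90.8195, hold=88.9943 ⇒ V=90.8195 exercise | (k=7,j=1): S=57.9165, (K−S)⁺=73.5335, hold=71.7083 ⇒ V=73.5335 exercise | (k=7,j=2): S=82.5566, (K−S)⁺=48.8934, hold=47.0682 ⇒ V=48.8934 exercise | (k=7,j=3): S=117.6797, (K−S)⁺=13.7703, hold=16.3655 ⇒ V=16.3655 continue | (k=7,j=4): S=167.7456, (K−S)⁺=0.0000, hold=0.0000 ⇒ V=0.0000 continue | (k=7,j=5): S=239.1117, (K−S)⁺=0.0000, hold=0.0000 ⇒ V=0.0000 continue | (k=7,j=6): S=340.8399, (K−S)⁺=0.0000, hold=0.0000 ⇒ V=0.0000 continue | (k=7,j=7): S=485.8476, (K−S)⁺=0.0000, hold=0.0000 ⇒ V=0.0000 continue  boundary S*=82.5566
step 6: (k=6,j=0): S=48.5096, (K−S)⁺=82.9404, hold=81.1152 ⇒ V=82.9404 exercise | (k=6,j=1): S=69.1476, (K−S)⁺=62.3024, hold=60.4772 ⇒ V=62.3024 exercise | (k=6,j=2): S=98.5659, (K−S)⁺=32.8841, hold=32.3265 ⇒ V=32.8841 exercise | (k=6,j=3): S=140.5000, (K−S)⁺=0.0000, hold=8.1447 ⇒ V=8.1447 continue | (k=6,j=4): S=200.2746, (K−S)⁺=0.0000, hold=0.0000 ⇒ V=0.0000 continue | (k=6,j=5): S=285.4800, (K−S)⁺=0.0000, hold=0.0000 ⇒ V=0.0000 continue | (k=6,j=6): S=406.9352, (K−S)⁺=0.0000, hold=0.0000 ⇒ V=0.0000 continue  boundary S*=98.5659
step 5: (k=5,j=0): S=57.9165, (K−S)⁺=73.5335, hold=71.7083 ⇒ V=73.5335 exercise | (k=5,j=1): S=82.5566, (K−S)⁺=48.8934, hold=47.0682 ⇒ V=48.8934 exercise | (k=5,j=2): S=117.6797, (K−S)⁺=13.7703, hold=20.3437 ⇒ V=20.3437 continue | (k=5,j=3): S=167.7456, (K−S)⁺=0.0000, hold=4.0534 ⇒ V=4.0534 continue | (k=5,j=4): S=239.1117, (K−S)⁺=0.0000, hold=0.0000 ⇒ V=0.0000 continue | (k=5,j=5): S=340.8399, (K−S)⁺=0.0000, hold=0.0000 ⇒ V=0.0000 continue  boundary S*=82.5566
step 4: (k=4,j=0): S=69.1476, (K−S)⁺=62.3024, hold=60.4772 ⇒ V=62.3024 exercise | (k=4,j=1): S=98.5659, (K−S)⁺=32.8841, hold=34.2696 ⇒ V=34.2696 continue | (k=4,j=2): S=140.5000, (K−S)⁺=0.0000, hold=12.1043 ⇒ V=12.1043 continue | (k=4,j=3): S=200.2746, (K−S)⁺=0.0000, hold=2.0173 ⇒ V=2.0173 continue | (k=4,j=4): S=285.4800, (K−S)⁺=0.0000, hold=0.0000 ⇒ V=0.0000 continue  boundary S*=69.1476
step 3: (k=3,j=0): S=82.5566, (K−S)⁺=48.8934, hold=47.7449 ⇒ V=48.8934 exercise | (k=3,j=1): S=117.6797, (K−S)⁺=13.7703, hold=22.9673 ⇒ V=22.9673 continue | (k=3,j=2): S=167.7456, (K−S)⁺=0.0000, hold=7.0093 ⇒ V=7.0093 continue | (k=3,j=3): S=239.1117, (K−S)⁺=0.0000, hold=1.0039 ⇒ V=1.0039 continue  boundary S*=82.5566
step 2: (k=2,j=0): S=98.5659, (K−S)⁺=32.8841, hold=35.5511 ⇒ V=35.5511 continue | (k=2,j=1): S=140.5000, (K−S)⁺=0.0000, hold=14.8538 ⇒ V=14.8538 continue | (k=2,j=2): S=200.2746, (K−S)⁺=0.0000, hold=3.9787 ⇒ V=3.9787 continue  boundary S*=-
step 1: (k=1,j=0): S=117.6797, (K−S)⁺=13.7703, hold=24.9480 ⇒ V=24.9480 continue | (k=1,j=1): S=167.7456, (K−S)⁺=0.0000, hold=9.3357 ⇒ V=9.3357 continue  boundary S*=-
step 0: (k=0,j=0): S=140.5000, (K−S)⁺=0.0000, hold=16.9759 ⇒ V=16.9759 continue  boundary S*=-

price = 16.9759
boundary = - - - 82.5566 69.1476 82.5566 98.5659 82.5566
tree:
16.9759
24.9480 9.3357
35.5511 14.8538 3.9787
48.8934 22.9673 7.0093 1.0039
62.3024 34.2696 12.1043 2.0173 0.0000
73.5335 48.8934 20.3437 4.0534 0.0000 0.0000
82.9404 62.3024 32.8841 8.1447 0.0000 0.0000 0.0000
90.8195 73.5335 48.8934 16.3655 0.0000 0.0000 0.0000 0.0000
97.4188 82.9404 62.3024 32.8841 0.0000 0.0000 0.0000 0.0000 0.0000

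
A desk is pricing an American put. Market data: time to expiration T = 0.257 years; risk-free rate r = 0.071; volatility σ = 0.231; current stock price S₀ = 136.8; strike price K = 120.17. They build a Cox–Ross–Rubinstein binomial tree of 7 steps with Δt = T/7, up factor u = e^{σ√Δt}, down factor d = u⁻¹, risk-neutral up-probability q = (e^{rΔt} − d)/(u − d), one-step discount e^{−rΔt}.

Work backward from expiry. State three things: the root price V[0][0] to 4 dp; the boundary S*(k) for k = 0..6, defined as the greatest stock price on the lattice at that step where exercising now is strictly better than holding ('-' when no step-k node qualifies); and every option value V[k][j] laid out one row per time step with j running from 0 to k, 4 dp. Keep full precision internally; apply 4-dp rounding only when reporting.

Δt=0.03671  u=1.04526  d=0.95670  q=0.51841  discount=0.99740
step 7 (expiry): payoffs max(K−S,0) = 19.8177 10.5291 0.3807 0.0000 0.0000 0.0000 0.0000 0.0000
step 6: (k=6,j=0): S=104.8939, (K−S)⁺=15.2761, hold=14.9633 ⇒ V=15.2761 exercise | (k=6,j=1): S=114.6028, (K−S)⁺=5.5672, hold=5.2543 ⇒ V=5.5672 exercise | (k=6,j=2): S=125.2105, (K−S)⁺=0.0000, hold=0.1829 ⇒ V=0.1829 continue | (k=6,j=3): S=136.8000, (K−S)⁺=0.0000, hold=0.0000 ⇒ V=0.0000 continue | (k=6,j=4): S=149.4622, (K−S)⁺=0.0000, hold=0.0000 ⇒ V=0.0000 continue | (k=6,j=5): S=163.2965, (K−S)⁺=0.0000, hold=0.0000 ⇒ V=0.0000 continue | (k=6,j=6): S=178.4112, (K−S)⁺=0.0000, hold=0.0000 ⇒ V=0.0000 continue  boundary S*=114.6028
step 5: (k=5,j=0): S=109.6409, (K−S)⁺=10.5291, hold=10.2162 ⇒ V=10.5291 exercise | (k=5,j=1): S=119.7893, (K−S)⁺=0.3807, hold=2.7686 ⇒ V=2.7686 continue | (k=5,j=2): S=130.8770, (K−S)⁺=0.0000, hold=0.0878 ⇒ V=0.0878 continue | (k=5,j=3): S=142.9910, (K−S)⁺=0.0000, hold=0.0000 ⇒ V=0.0000 continue | (k=5,j=4): S=156.2263, (K−S)⁺=0.0000, hold=0.0000 ⇒ V=0.0000 continue | (k=5,j=5): S=170.6866, (K−S)⁺=0.0000, hold=0.0000 ⇒ V=0.0000 continue  boundary S*=109.6409
step 4: (k=4,j=0): S=114.6028, (K−S)⁺=5.5672, hold=6.4890 ⇒ V=6.4890 continue | (k=4,j=1): S=125.2105, (K−S)⁺=0.0000, hold=1.3753 ⇒ V=1.3753 continue | (k=4,j=2): S=136.8000, (K−S)⁺=0.0000, hold=0.0422 ⇒ V=0.0422 continue | (k=4,j=3): S=149.4622, (K−S)⁺=0.0000, hold=0.0000 ⇒ V=0.0000 continue | (k=4,j=4): S=163.2965, (K−S)⁺=0.0000, hold=0.0000 ⇒ V=0.0000 continue  boundary S*=-
step 3: (k=3,j=0): S=119.7893, (K−S)⁺=0.3807, hold=3.8280 ⇒ V=3.8280 continue | (k=3,j=1): S=130.8770, (K−S)⁺=0.0000, hold=0.6824 ⇒ V=0.6824 continue | (k=3,j=2): S=142.9910, (K−S)⁺=0.0000, hold=0.0203 ⇒ V=0.0203 continue | (k=3,j=3): S=156.2263, (K−S)⁺=0.0000, hold=0.0000 ⇒ V=0.0000 continue  boundary S*=-
step 2: (k=2,j=0): S=125.2105, (K−S)⁺=0.0000, hold=2.1916 ⇒ V=2.1916 continue | (k=2,j=1): S=136.8000, (K−S)⁺=0.0000, hold=0.3383 ⇒ V=0.3383 continue | (k=2,j=2): S=149.4622, (K−S)⁺=0.0000, hold=0.0097 ⇒ V=0.0097 continue  boundary S*=-
step 1: (k=1,j=0): S=130.8770, (K−S)⁺=0.0000, hold=1.2276 ⇒ V=1.2276 continue | (k=1,j=1): S=142.9910, (K−S)⁺=0.0000, hold=0.1675 ⇒ V=0.1675 continue  boundary S*=-
step 0: (k=0,j=0): S=136.8000, (K−S)⁺=0.0000, hold=0.6763 ⇒ V=0.6763 continue  boundary S*=-

price = 0.6763
boundary = - - - - - 109.6409 114.6028
tree:
0.6763
1.2276 0.1675
2.1916 0.3383 0.0097
3.8280 0.6824 0.0203 0.0000
6.4890 1.3753 0.0422 0.0000 0.0000
10.5291 2.7686 0.0878 0.0000 0.0000 0.0000
15.2761 5.5672 0.1829 0.0000 0.0000 0.0000 0.0000
19.8177 10.5291 0.3807 0.0000 0.0000 0.0000 0.0000 0.0000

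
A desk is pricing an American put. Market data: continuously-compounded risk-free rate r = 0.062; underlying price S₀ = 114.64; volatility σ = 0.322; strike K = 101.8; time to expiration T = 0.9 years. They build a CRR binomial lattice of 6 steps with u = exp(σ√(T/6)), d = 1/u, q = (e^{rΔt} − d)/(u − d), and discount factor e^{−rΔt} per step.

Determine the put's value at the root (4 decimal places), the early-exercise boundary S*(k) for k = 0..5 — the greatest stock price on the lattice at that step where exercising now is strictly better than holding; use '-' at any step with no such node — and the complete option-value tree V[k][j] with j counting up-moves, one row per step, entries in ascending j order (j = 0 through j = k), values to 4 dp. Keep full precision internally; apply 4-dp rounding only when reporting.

price = 6.2791
boundary = - - - 78.8594 69.6134 78.8594
tree:
6.2791
10.0199 2.7463
15.4771 4.8818 0.7140
22.9406 8.4828 1.4595 0.0000
32.1866 14.2813 2.9835 0.0000 0.0000
40.3486 22.9406 6.0986 0.0000 0.0000 0.0000
47.5536 32.1866 12.4665 0.0000 0.0000 0.0000 0.0000

Δt=0.15000, u=1.13282, d=0.88275, q=0.50623, disc=e^(-rΔt)=0.99074
k=6 terminal: V=max(K-S,0) → 47.5536 32.1866 12.4665 0.0000 0.0000 0.0000 0.0000
k=5: j=0 S=61.4514 intr=40.3486 cont=39.4063 V=40.3486[EX]; j=1 S=78.8594 intr=22.9406 cont=21.9982 V=22.9406[EX]; j=2 S=101.1988 intr=0.6012 cont=6.0986 V=6.0986[hold]; j=3 S=129.8665 intr=0.0000 cont=0.0000 V=0.0000[hold]; j=4 S=166.6552 intr=0.0000 cont=0.0000 V=0.0000[hold]; j=5 S=213.8655 intr=0.0000 cont=0.0000 V=0.0000[hold]  S*(5)=78.8594
k=4: j=0 S=69.6134 intr=32.1866 cont=31.2443 V=32.1866[EX]; j=1 S=89.3335 intr=12.4665 cont=14.2813 V=14.2813[hold]; j=2 S=114.6400 intr=0.0000 cont=2.9835 V=2.9835[hold]; j=3 S=147.1153 intr=0.0000 cont=0.0000 V=0.0000[hold]; j=4 S=188.7903 intr=0.0000 cont=0.0000 V=0.0000[hold]  S*(4)=69.6134
k=3: j=0 S=78.8594 intr=22.9406 cont=22.9085 V=22.9406[EX]; j=1 S=101.1988 intr=0.6012 cont=8.4828 V=8.4828[hold]; j=2 S=129.8665 intr=0.0000 cont=1.4595 V=1.4595[hold]; j=3 S=166.6552 intr=0.0000 cont=0.0000 V=0.0000[hold]  S*(3)=78.8594
k=2: j=0 S=89.3335 intr=12.4665 cont=15.4771 V=15.4771[hold]; j=1 S=114.6400 intr=0.0000 cont=4.8818 V=4.8818[hold]; j=2 S=147.1153 intr=0.0000 cont=0.7140 V=0.7140[hold]  S*(2)=-
k=1: j=0 S=101.1988 intr=0.6012 cont=10.0199 V=10.0199[hold]; j=1 S=129.8665 intr=0.0000 cont=2.7463 V=2.7463[hold]  S*(1)=-
k=0: j=0 S=114.6400 intr=0.0000 cont=6.2791 V=6.2791[hold]  S*(0)=-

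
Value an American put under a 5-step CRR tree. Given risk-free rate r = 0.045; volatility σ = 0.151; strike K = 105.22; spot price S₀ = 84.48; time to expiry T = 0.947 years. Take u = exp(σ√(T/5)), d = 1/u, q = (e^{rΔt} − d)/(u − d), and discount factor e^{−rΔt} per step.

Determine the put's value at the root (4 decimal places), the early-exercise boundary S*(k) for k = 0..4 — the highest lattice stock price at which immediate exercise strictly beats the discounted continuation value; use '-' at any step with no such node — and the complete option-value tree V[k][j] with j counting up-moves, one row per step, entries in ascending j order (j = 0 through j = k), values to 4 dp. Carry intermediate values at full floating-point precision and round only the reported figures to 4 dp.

price = 20.7400
boundary = 84.4800 90.2181 84.4800 90.2181 96.3460
tree:
20.7400
26.1132 15.0019
31.1446 20.7400 9.1825
35.8560 26.1132 15.0019 4.5385
40.2677 31.1446 20.7400 8.8740 1.0427
44.3988 35.8560 26.1132 15.0019 2.3300 0.0000

Δt=0.18940, u=1.06792, d=0.93640, q=0.54866, disc=e^(-rΔt)=0.99151
k=5 terminal: V=max(K-S,0) → 44.3988 35.8560 26.1132 15.0019 2.3300 0.0000
k=4: j=0 S=64.9523 intr=40.2677 cont=39.3747 V=40.2677[EX]; j=1 S=74.0754 intr=31.1446 cont=30.2516 V=31.1446[EX]; j=2 S=84.4800 intr=20.7400 cont=19.8470 V=20.7400[EX]; j=3 S=96.3460 intr=8.8740 cont=7.9811 V=8.8740[EX]; j=4 S=109.8786 intr=0.0000 cont=1.0427 V=1.0427[hold]  S*(4)=96.3460
k=3: j=0 S=69.3640 intr=35.8560 cont=34.9630 V=35.8560[EX]; j=1 S=79.1068 intr=26.1132 cont=25.2202 V=26.1132[EX]; j=2 S=90.2181 intr=15.0019 cont=14.1089 V=15.0019[EX]; j=3 S=102.8900 intr=2.3300 cont=4.5385 V=4.5385[hold]  S*(3)=90.2181
k=2: j=0 S=74.0754 intr=31.1446 cont=30.2516 V=31.1446[EX]; j=1 S=84.4800 intr=20.7400 cont=19.8470 V=20.7400[EX]; j=2 S=96.3460 intr=8.8740 cont=9.1825 V=9.1825[hold]  S*(2)=84.4800
k=1: j=0 S=79.1068 intr=26.1132 cont=25.2202 V=26.1132[EX]; j=1 S=90.2181 intr=15.0019 cont=14.2767 V=15.0019[EX]  S*(1)=90.2181
k=0: j=0 S=84.4800 intr=20.7400 cont=19.8470 V=20.7400[EX]  S*(0)=84.4800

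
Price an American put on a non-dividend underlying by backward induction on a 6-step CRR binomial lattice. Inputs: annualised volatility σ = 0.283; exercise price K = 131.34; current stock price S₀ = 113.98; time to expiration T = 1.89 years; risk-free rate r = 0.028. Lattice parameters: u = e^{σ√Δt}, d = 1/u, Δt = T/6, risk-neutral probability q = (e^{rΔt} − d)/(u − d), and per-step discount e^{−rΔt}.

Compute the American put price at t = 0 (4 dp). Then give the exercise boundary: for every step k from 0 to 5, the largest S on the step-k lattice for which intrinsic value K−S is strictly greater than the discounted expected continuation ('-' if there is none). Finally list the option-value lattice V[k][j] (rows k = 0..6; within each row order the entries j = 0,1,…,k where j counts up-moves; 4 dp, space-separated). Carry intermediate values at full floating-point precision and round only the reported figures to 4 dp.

price = 26.0929
boundary = - - 82.9598 70.7762 82.9598 97.2407
tree:
26.0929
36.2007 15.9678
48.3802 24.0866 7.7445
60.5638 34.9793 13.1021 2.2672
70.9581 48.3802 21.5623 4.4687 0.0000
79.8259 60.5638 34.0993 8.8078 0.0000 0.0000
87.3913 70.9581 48.3802 17.3600 0.0000 0.0000 0.0000

Δt=0.31500, u=1.17214, d=0.85314, q=0.48815, disc=e^(-rΔt)=0.99122
k=6 terminal: V=max(K-S,0) → 87.3913 70.9581 48.3802 17.3600 0.0000 0.0000 0.0000
k=5: j=0 S=51.5141 intr=79.8259 cont=78.6725 V=79.8259[EX]; j=1 S=70.7762 intr=60.5638 cont=59.4105 V=60.5638[EX]; j=2 S=97.2407 intr=34.0993 cont=32.9459 V=34.0993[EX]; j=3 S=133.6008 intr=0.0000 cont=8.8078 V=8.8078[hold]; j=4 S=183.5566 intr=0.0000 cont=0.0000 V=0.0000[hold]; j=5 S=252.1918 intr=0.0000 cont=0.0000 V=0.0000[hold]  S*(5)=97.2407
k=4: j=0 S=60.3819 intr=70.9581 cont=69.8048 V=70.9581[EX]; j=1 S=82.9598 intr=48.3802 cont=47.2269 V=48.3802[EX]; j=2 S=113.9800 intr=17.3600 cont=21.5623 V=21.5623[hold]; j=3 S=156.5992 intr=0.0000 cont=4.4687 V=4.4687[hold]; j=4 S=215.1545 intr=0.0000 cont=0.0000 V=0.0000[hold]  S*(4)=82.9598
k=3: j=0 S=70.7762 intr=60.5638 cont=59.4105 V=60.5638[EX]; j=1 S=97.2407 intr=34.0993 cont=34.9793 V=34.9793[hold]; j=2 S=133.6008 intr=0.0000 cont=13.1021 V=13.1021[hold]; j=3 S=183.5566 intr=0.0000 cont=2.2672 V=2.2672[hold]  S*(3)=70.7762
k=2: j=0 S=82.9598 intr=48.3802 cont=47.6527 V=48.3802[EX]; j=1 S=113.9800 intr=17.3600 cont=24.0866 V=24.0866[hold]; j=2 S=156.5992 intr=0.0000 cont=7.7445 V=7.7445[hold]  S*(2)=82.9598
k=1: j=0 S=97.2407 intr=34.0993 cont=36.2007 V=36.2007[hold]; j=1 S=133.6008 intr=0.0000 cont=15.9678 V=15.9678[hold]  S*(1)=-
k=0: j=0 S=113.9800 intr=17.3600 cont=26.0929 V=26.0929[hold]  S*(0)=-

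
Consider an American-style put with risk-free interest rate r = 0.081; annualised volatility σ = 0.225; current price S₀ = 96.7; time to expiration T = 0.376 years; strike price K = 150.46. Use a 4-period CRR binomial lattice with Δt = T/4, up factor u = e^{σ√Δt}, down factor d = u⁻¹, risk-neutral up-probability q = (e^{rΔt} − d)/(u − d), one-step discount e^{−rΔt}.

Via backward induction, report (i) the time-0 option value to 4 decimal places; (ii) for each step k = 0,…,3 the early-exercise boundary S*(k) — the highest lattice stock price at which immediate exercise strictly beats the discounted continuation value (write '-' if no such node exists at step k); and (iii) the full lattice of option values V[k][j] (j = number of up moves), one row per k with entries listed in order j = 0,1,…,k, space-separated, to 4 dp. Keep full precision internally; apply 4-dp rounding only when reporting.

price = 53.7600
boundary = 96.7000 103.6062 111.0056 118.9335
tree:
53.7600
60.2058 46.8538
66.2220 53.7600 39.4544
71.8372 60.2058 46.8538 31.5265
77.0780 66.2220 53.7600 39.4544 23.0324

params: Δt=0.09400 u=1.07142 d=0.93334 q=0.53811 e^(-rΔt)=0.99241
t_4 payoffs: 77.0780 66.2220 53.7600 39.4544 23.0324
t_3: node(3,0) S=78.6228 payoff=71.8372 vs cont=70.6959 → 71.8372 [stop]  node(3,1) S=90.2542 payoff=60.2058 vs cont=59.0646 → 60.2058 [stop]  node(3,2) S=103.6062 payoff=46.8538 vs cont=45.7126 → 46.8538 [stop]  node(3,3) S=118.9335 payoff=31.5265 vs cont=30.3853 → 31.5265 [stop]  ⇒ S*(3)=118.9335
t_2: node(2,0) S=84.2380 payoff=66.2220 vs cont=65.0808 → 66.2220 [stop]  node(2,1) S=96.7000 payoff=53.7600 vs cont=52.6187 → 53.7600 [stop]  node(2,2) S=111.0056 payoff=39.4544 vs cont=38.3131 → 39.4544 [stop]  ⇒ S*(2)=111.0056
t_1: node(1,0) S=90.2542 payoff=60.2058 vs cont=59.0646 → 60.2058 [stop]  node(1,1) S=103.6062 payoff=46.8538 vs cont=45.7126 → 46.8538 [stop]  ⇒ S*(1)=103.6062
t_0: node(0,0) S=96.7000 payoff=53.7600 vs cont=52.6187 → 53.7600 [stop]  ⇒ S*(0)=96.7000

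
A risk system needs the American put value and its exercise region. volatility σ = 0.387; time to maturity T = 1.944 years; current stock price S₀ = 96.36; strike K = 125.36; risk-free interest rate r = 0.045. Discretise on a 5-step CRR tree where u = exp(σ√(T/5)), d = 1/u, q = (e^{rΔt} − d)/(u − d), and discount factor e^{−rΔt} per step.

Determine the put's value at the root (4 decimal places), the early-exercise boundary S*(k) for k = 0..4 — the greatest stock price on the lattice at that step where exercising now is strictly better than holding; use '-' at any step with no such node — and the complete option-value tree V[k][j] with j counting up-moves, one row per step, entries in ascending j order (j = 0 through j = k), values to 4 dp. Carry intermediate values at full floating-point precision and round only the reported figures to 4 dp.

price = 35.3028
boundary = - 75.7003 59.4700 75.7003 96.3600
tree:
35.3028
49.6597 20.8182
65.8900 32.8508 8.3535
78.6404 49.6597 15.5780 0.7159
88.6572 65.8900 29.0000 1.3908 0.0000
96.5263 78.6404 49.6597 2.7019 0.0000 0.0000

params: Δt=0.38880 u=1.27291 d=0.78560 q=0.47618 e^(-rΔt)=0.98266
t_5 payoffs: 96.5263 78.6404 49.6597 2.7019 0.0000 0.0000
t_4: node(4,0) S=36.7028 payoff=88.6572 vs cont=86.4829 → 88.6572 [stop]  node(4,1) S=59.4700 payoff=65.8900 vs cont=63.7157 → 65.8900 [stop]  node(4,2) S=96.3600 payoff=29.0000 vs cont=26.8258 → 29.0000 [stop]  node(4,3) S=156.1333 payoff=0.0000 vs cont=1.3908 → 1.3908 [wait]  node(4,4) S=252.9846 payoff=0.0000 vs cont=0.0000 → 0.0000 [wait]  ⇒ S*(4)=96.3600
t_3: node(3,0) S=46.7196 payoff=78.6404 vs cont=76.4662 → 78.6404 [stop]  node(3,1) S=75.7003 payoff=49.6597 vs cont=47.4855 → 49.6597 [stop]  node(3,2) S=122.6581 payoff=2.7019 vs cont=15.5780 → 15.5780 [wait]  node(3,3) S=198.7443 payoff=0.0000 vs cont=0.7159 → 0.7159 [wait]  ⇒ S*(3)=75.7003
t_2: node(2,0) S=59.4700 payoff=65.8900 vs cont=63.7157 → 65.8900 [stop]  node(2,1) S=96.3600 payoff=29.0000 vs cont=32.8508 → 32.8508 [wait]  node(2,2) S=156.1333 payoff=0.0000 vs cont=8.3535 → 8.3535 [wait]  ⇒ S*(2)=59.4700
t_1: node(1,0) S=75.7003 payoff=49.6597 vs cont=49.2874 → 49.6597 [stop]  node(1,1) S=122.6581 payoff=2.7019 vs cont=20.8182 → 20.8182 [wait]  ⇒ S*(1)=75.7003
t_0: node(0,0) S=96.3600 payoff=29.0000 vs cont=35.3028 → 35.3028 [wait]  ⇒ S*(0)=-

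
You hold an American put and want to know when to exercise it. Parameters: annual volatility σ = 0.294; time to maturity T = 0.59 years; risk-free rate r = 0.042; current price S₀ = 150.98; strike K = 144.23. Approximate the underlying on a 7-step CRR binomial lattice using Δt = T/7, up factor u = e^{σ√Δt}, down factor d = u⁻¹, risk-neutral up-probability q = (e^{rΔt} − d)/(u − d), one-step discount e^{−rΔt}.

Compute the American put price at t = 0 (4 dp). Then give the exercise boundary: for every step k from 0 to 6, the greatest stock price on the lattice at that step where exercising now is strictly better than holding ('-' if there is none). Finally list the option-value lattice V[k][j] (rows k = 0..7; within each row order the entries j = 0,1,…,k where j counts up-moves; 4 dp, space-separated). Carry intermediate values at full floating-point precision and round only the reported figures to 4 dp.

Δt=0.08429, u=1.08910, d=0.91819, q=0.49942, disc=e^(-rΔt)=0.99647
k=7 terminal: V=max(K-S,0) → 61.1612 45.6984 27.3573 5.6021 0.0000 0.0000 0.0000 0.0000
k=6: j=0 S=90.4704 intr=53.7596 cont=53.2499 V=53.7596[EX]; j=1 S=107.3110 intr=36.9190 cont=36.4093 V=36.9190[EX]; j=2 S=127.2863 intr=16.9437 cont=16.4340 V=16.9437[EX]; j=3 S=150.9800 intr=0.0000 cont=2.7944 V=2.7944[hold]; j=4 S=179.0841 intr=0.0000 cont=0.0000 V=0.0000[hold]; j=5 S=212.4196 intr=0.0000 cont=0.0000 V=0.0000[hold]; j=6 S=251.9604 intr=0.0000 cont=0.0000 V=0.0000[hold]  S*(6)=127.2863
k=5: j=0 S=98.5316 intr=45.6984 cont=45.1888 V=45.6984[EX]; j=1 S=116.8727 intr=27.3573 cont=26.8477 V=27.3573[EX]; j=2 S=138.6279 intr=5.6021 cont=9.8423 V=9.8423[hold]; j=3 S=164.4327 intr=0.0000 cont=1.3939 V=1.3939[hold]; j=4 S=195.0410 intr=0.0000 cont=0.0000 V=0.0000[hold]; j=5 S=231.3468 intr=0.0000 cont=0.0000 V=0.0000[hold]  S*(5)=116.8727
k=4: j=0 S=107.3110 intr=36.9190 cont=36.4093 V=36.9190[EX]; j=1 S=127.2863 intr=16.9437 cont=18.5441 V=18.5441[hold]; j=2 S=150.9800 intr=0.0000 cont=5.6031 V=5.6031[hold]; j=3 S=179.0841 intr=0.0000 cont=0.6953 V=0.6953[hold]; j=4 S=212.4196 intr=0.0000 cont=0.0000 V=0.0000[hold]  S*(4)=107.3110
k=3: j=0 S=116.8727 intr=27.3573 cont=27.6441 V=27.6441[hold]; j=1 S=138.6279 intr=5.6021 cont=12.0384 V=12.0384[hold]; j=2 S=164.4327 intr=0.0000 cont=3.1409 V=3.1409[hold]; j=3 S=195.0410 intr=0.0000 cont=0.3468 V=0.3468[hold]  S*(3)=-
k=2: j=0 S=127.2863 intr=16.9437 cont=19.7801 V=19.7801[hold]; j=1 S=150.9800 intr=0.0000 cont=7.5679 V=7.5679[hold]; j=2 S=179.0841 intr=0.0000 cont=1.7393 V=1.7393[hold]  S*(2)=-
k=1: j=0 S=138.6279 intr=5.6021 cont=13.6327 V=13.6327[hold]; j=1 S=164.4327 intr=0.0000 cont=4.6405 V=4.6405[hold]  S*(1)=-
k=0: j=0 S=150.9800 intr=0.0000 cont=9.1095 V=9.1095[hold]  S*(0)=-

price = 9.1095
boundary = - - - - 107.3110 116.8727 127.2863
tree:
9.1095
13.6327 4.6405
19.7801 7.5679 1.7393
27.6441 12.0384 3.1409 0.3468
36.9190 18.5441 5.6031 0.6953 0.0000
45.6984 27.3573 9.8423 1.3939 0.0000 0.0000
53.7596 36.9190 16.9437 2.7944 0.0000 0.0000 0.0000
61.1612 45.6984 27.3573 5.6021 0.0000 0.0000 0.0000 0.0000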